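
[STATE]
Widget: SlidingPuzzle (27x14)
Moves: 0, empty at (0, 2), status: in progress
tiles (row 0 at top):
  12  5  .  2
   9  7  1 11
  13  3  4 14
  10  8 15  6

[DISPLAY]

┌────┬────┬────┬────┐      
│ 12 │  5 │    │  2 │      
├────┼────┼────┼────┤      
│  9 │  7 │  1 │ 11 │      
├────┼────┼────┼────┤      
│ 13 │  3 │  4 │ 14 │      
├────┼────┼────┼────┤      
│ 10 │  8 │ 15 │  6 │      
└────┴────┴────┴────┘      
Moves: 0                   
                           
                           
                           
                           


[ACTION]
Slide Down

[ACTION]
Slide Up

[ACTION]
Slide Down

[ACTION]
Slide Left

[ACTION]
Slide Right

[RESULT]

┌────┬────┬────┬────┐      
│ 12 │  5 │    │  2 │      
├────┼────┼────┼────┤      
│  9 │  7 │  1 │ 11 │      
├────┼────┼────┼────┤      
│ 13 │  3 │  4 │ 14 │      
├────┼────┼────┼────┤      
│ 10 │  8 │ 15 │  6 │      
└────┴────┴────┴────┘      
Moves: 4                   
                           
                           
                           
                           


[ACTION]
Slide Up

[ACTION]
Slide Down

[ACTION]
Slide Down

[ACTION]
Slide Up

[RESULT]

┌────┬────┬────┬────┐      
│ 12 │  5 │  1 │  2 │      
├────┼────┼────┼────┤      
│  9 │  7 │    │ 11 │      
├────┼────┼────┼────┤      
│ 13 │  3 │  4 │ 14 │      
├────┼────┼────┼────┤      
│ 10 │  8 │ 15 │  6 │      
└────┴────┴────┴────┘      
Moves: 7                   
                           
                           
                           
                           


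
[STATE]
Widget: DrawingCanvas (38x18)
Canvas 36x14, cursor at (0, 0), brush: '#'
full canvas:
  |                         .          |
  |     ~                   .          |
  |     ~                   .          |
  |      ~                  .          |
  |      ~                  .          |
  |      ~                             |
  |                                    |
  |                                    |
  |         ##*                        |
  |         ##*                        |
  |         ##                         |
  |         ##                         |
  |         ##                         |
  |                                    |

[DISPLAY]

+                        .            
     ~                   .            
     ~                   .            
      ~                  .            
      ~                  .            
      ~                               
                                      
                                      
         ##*                          
         ##*                          
         ##                           
         ##                           
         ##                           
                                      
                                      
                                      
                                      
                                      


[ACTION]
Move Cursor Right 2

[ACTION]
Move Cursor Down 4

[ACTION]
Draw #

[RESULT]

                         .            
     ~                   .            
     ~                   .            
      ~                  .            
  #   ~                  .            
      ~                               
                                      
                                      
         ##*                          
         ##*                          
         ##                           
         ##                           
         ##                           
                                      
                                      
                                      
                                      
                                      


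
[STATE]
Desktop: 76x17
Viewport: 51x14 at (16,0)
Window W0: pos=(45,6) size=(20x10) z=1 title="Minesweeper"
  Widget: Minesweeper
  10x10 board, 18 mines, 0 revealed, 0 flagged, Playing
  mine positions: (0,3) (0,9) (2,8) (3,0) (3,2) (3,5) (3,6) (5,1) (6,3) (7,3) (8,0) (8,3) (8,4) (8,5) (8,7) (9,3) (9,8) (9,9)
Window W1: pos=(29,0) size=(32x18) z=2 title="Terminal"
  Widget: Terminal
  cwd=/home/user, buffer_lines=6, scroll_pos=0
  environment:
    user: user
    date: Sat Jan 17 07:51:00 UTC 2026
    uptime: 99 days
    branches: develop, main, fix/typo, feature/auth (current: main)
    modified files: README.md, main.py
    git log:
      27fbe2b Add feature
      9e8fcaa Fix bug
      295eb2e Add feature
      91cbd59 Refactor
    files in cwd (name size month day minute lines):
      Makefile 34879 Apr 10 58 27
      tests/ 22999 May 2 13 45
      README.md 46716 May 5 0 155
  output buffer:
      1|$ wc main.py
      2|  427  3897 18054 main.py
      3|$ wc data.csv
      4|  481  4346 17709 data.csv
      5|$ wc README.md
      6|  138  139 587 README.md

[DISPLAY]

             ┏━━━━━━━━━━━━━━━━━━━━━━━━━━━━━━┓      
             ┃ Terminal                     ┃      
             ┠──────────────────────────────┨      
             ┃$ wc main.py                  ┃      
             ┃  427  3897 18054 main.py     ┃      
             ┃$ wc data.csv                 ┃      
             ┃  481  4346 17709 data.csv    ┃━━━┓  
             ┃$ wc README.md                ┃   ┃  
             ┃  138  139 587 README.md      ┃───┨  
             ┃$ █                           ┃   ┃  
             ┃                              ┃   ┃  
             ┃                              ┃   ┃  
             ┃                              ┃   ┃  
             ┃                              ┃   ┃  


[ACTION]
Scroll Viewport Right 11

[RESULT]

    ┏━━━━━━━━━━━━━━━━━━━━━━━━━━━━━━┓               
    ┃ Terminal                     ┃               
    ┠──────────────────────────────┨               
    ┃$ wc main.py                  ┃               
    ┃  427  3897 18054 main.py     ┃               
    ┃$ wc data.csv                 ┃               
    ┃  481  4346 17709 data.csv    ┃━━━┓           
    ┃$ wc README.md                ┃   ┃           
    ┃  138  139 587 README.md      ┃───┨           
    ┃$ █                           ┃   ┃           
    ┃                              ┃   ┃           
    ┃                              ┃   ┃           
    ┃                              ┃   ┃           
    ┃                              ┃   ┃           


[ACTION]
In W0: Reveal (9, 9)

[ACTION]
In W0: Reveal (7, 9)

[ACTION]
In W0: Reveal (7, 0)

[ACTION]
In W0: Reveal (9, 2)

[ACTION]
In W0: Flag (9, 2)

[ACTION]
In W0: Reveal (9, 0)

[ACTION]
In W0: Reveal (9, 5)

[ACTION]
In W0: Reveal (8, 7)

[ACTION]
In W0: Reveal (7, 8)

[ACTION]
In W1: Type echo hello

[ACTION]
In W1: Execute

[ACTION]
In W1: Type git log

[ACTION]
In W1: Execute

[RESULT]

    ┏━━━━━━━━━━━━━━━━━━━━━━━━━━━━━━┓               
    ┃ Terminal                     ┃               
    ┠──────────────────────────────┨               
    ┃$ wc main.py                  ┃               
    ┃  427  3897 18054 main.py     ┃               
    ┃$ wc data.csv                 ┃               
    ┃  481  4346 17709 data.csv    ┃━━━┓           
    ┃$ wc README.md                ┃   ┃           
    ┃  138  139 587 README.md      ┃───┨           
    ┃$ echo hello                  ┃   ┃           
    ┃hello                         ┃   ┃           
    ┃$ git log                     ┃   ┃           
    ┃27fbe2b Add feature           ┃   ┃           
    ┃9e8fcaa Fix bug               ┃   ┃           


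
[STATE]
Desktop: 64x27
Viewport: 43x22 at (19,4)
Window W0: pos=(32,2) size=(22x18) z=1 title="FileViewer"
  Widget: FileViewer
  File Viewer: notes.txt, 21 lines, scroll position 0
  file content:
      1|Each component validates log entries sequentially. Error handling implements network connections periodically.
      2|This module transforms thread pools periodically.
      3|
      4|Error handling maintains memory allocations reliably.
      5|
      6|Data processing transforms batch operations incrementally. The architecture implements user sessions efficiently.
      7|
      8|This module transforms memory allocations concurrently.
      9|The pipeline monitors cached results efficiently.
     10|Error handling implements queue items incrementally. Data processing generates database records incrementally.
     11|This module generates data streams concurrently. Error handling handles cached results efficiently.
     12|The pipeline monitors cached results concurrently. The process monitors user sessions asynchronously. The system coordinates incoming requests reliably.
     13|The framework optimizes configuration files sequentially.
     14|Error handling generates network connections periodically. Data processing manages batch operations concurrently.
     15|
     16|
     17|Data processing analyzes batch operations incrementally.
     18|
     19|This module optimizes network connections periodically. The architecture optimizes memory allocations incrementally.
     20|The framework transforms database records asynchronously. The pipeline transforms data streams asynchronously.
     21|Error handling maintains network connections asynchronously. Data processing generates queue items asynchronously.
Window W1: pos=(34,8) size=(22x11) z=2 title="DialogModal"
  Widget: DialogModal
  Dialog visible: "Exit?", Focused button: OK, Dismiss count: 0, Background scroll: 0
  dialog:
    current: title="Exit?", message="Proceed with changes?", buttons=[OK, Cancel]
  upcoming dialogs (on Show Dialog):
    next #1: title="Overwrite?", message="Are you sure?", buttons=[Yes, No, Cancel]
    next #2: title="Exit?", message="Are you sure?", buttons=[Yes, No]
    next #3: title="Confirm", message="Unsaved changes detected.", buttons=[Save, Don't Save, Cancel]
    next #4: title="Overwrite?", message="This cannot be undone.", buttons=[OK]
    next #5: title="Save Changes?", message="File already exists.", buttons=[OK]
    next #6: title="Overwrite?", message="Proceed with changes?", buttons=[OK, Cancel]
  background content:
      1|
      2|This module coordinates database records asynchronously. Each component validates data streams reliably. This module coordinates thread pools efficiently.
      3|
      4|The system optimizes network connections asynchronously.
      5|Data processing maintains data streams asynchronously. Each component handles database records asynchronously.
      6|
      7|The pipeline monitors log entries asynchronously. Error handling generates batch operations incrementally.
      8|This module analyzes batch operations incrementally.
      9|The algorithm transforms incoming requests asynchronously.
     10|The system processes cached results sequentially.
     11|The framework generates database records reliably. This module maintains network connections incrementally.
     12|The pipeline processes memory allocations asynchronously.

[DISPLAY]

             ┠────────────────────┨        
             ┃Each component vali▲┃        
             ┃This module transfo█┃        
             ┃                   ░┃        
             ┃E┏━━━━━━━━━━━━━━━━━━━━┓      
             ┃ ┃ DialogModal        ┃      
             ┃D┠────────────────────┨      
             ┃ ┃                    ┃      
             ┃T┃Th┌──────────────┐na┃      
             ┃T┃  │    Exit?     │  ┃      
             ┃E┃Th│Proceed with c│es┃      
             ┃T┃Da│[OK]  Cancel  │in┃      
             ┃T┃  └──────────────┘  ┃      
             ┃T┃The pipeline monitor┃      
             ┃E┗━━━━━━━━━━━━━━━━━━━━┛      
             ┗━━━━━━━━━━━━━━━━━━━━┛        
                                           
                                           
                                           
                                           
                                           
                                           


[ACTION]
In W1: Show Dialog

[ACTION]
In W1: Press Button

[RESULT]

             ┠────────────────────┨        
             ┃Each component vali▲┃        
             ┃This module transfo█┃        
             ┃                   ░┃        
             ┃E┏━━━━━━━━━━━━━━━━━━━━┓      
             ┃ ┃ DialogModal        ┃      
             ┃D┠────────────────────┨      
             ┃ ┃                    ┃      
             ┃T┃This module coordina┃      
             ┃T┃                    ┃      
             ┃E┃The system optimizes┃      
             ┃T┃Data processing main┃      
             ┃T┃                    ┃      
             ┃T┃The pipeline monitor┃      
             ┃E┗━━━━━━━━━━━━━━━━━━━━┛      
             ┗━━━━━━━━━━━━━━━━━━━━┛        
                                           
                                           
                                           
                                           
                                           
                                           


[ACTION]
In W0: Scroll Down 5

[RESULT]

             ┠────────────────────┨        
             ┃Data processing tra▲┃        
             ┃                   ░┃        
             ┃This module transfo░┃        
             ┃T┏━━━━━━━━━━━━━━━━━━━━┓      
             ┃E┃ DialogModal        ┃      
             ┃T┠────────────────────┨      
             ┃T┃                    ┃      
             ┃T┃This module coordina┃      
             ┃E┃                    ┃      
             ┃ ┃The system optimizes┃      
             ┃ ┃Data processing main┃      
             ┃D┃                    ┃      
             ┃ ┃The pipeline monitor┃      
             ┃T┗━━━━━━━━━━━━━━━━━━━━┛      
             ┗━━━━━━━━━━━━━━━━━━━━┛        
                                           
                                           
                                           
                                           
                                           
                                           


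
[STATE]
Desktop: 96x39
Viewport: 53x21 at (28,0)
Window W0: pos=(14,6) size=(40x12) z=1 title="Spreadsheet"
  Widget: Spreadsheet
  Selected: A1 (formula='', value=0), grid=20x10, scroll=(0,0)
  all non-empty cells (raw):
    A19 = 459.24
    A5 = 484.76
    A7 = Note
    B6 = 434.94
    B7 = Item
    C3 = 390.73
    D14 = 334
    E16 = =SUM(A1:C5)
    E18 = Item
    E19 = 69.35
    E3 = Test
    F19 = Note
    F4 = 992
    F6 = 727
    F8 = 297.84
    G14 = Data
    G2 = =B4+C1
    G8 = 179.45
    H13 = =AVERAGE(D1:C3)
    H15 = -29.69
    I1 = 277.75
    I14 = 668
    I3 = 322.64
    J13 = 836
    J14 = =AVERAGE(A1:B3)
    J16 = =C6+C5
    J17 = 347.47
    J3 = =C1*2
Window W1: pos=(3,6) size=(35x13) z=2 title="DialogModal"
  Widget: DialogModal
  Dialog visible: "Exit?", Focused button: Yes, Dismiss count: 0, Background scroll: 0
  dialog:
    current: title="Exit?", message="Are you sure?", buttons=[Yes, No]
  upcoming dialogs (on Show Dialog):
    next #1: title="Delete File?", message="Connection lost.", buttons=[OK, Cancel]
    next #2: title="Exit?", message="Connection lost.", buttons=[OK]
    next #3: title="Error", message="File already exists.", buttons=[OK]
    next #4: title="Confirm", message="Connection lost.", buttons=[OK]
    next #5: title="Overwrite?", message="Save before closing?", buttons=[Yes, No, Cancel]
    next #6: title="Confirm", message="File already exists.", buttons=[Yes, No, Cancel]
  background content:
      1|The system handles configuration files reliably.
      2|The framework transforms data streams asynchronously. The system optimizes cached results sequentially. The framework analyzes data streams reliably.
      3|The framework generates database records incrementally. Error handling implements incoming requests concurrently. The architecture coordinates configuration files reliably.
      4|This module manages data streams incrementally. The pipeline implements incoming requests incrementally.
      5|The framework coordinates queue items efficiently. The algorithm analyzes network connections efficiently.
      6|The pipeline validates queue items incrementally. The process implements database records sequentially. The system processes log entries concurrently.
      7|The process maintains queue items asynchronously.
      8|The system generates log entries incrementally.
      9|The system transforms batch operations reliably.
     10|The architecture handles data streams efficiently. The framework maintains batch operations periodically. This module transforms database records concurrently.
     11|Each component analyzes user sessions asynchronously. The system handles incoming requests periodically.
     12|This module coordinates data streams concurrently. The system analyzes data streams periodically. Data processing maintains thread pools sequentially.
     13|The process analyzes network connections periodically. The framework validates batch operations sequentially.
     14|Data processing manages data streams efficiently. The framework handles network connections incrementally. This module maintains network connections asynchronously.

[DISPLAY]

                                                     
                                                     
                                                     
                                                     
                                                     
                                                     
━━━━━━━━━┓━━━━━━━━━━━━━━━┓                           
         ┃               ┃                           
─────────┨───────────────┨                           
guration ┃               ┃                           
 data str┃C       D      ┃                           
┐atabase ┃---------------┃                           
│streams ┃    0       0  ┃                           
│ queue i┃    0       0  ┃                           
│eue item┃90.73       0Te┃                           
┘ue items┃    0       0  ┃                           
 entries ┃    0       0  ┃                           
tch opera┃━━━━━━━━━━━━━━━┛                           
━━━━━━━━━┛                                           
                                                     
                                                     


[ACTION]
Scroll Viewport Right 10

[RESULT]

                                                     
                                                     
                                                     
                                                     
                                                     
                                                     
━━━━━━━━━━━━━━━┓                                     
               ┃                                     
───────────────┨                                     
               ┃                                     
C       D      ┃                                     
---------------┃                                     
    0       0  ┃                                     
    0       0  ┃                                     
90.73       0Te┃                                     
    0       0  ┃                                     
    0       0  ┃                                     
━━━━━━━━━━━━━━━┛                                     
                                                     
                                                     
                                                     


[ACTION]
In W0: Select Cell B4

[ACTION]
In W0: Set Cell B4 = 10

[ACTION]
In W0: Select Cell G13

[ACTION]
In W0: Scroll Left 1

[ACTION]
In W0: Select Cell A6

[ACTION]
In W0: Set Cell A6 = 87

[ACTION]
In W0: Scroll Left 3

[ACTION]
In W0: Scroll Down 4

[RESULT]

                                                     
                                                     
                                                     
                                                     
                                                     
                                                     
━━━━━━━━━━━━━━━┓                                     
               ┃                                     
───────────────┨                                     
               ┃                                     
C       D      ┃                                     
---------------┃                                     
    0       0  ┃                                     
    0       0  ┃                                     
    0       0  ┃                                     
    0       0  ┃                                     
    0       0  ┃                                     
━━━━━━━━━━━━━━━┛                                     
                                                     
                                                     
                                                     


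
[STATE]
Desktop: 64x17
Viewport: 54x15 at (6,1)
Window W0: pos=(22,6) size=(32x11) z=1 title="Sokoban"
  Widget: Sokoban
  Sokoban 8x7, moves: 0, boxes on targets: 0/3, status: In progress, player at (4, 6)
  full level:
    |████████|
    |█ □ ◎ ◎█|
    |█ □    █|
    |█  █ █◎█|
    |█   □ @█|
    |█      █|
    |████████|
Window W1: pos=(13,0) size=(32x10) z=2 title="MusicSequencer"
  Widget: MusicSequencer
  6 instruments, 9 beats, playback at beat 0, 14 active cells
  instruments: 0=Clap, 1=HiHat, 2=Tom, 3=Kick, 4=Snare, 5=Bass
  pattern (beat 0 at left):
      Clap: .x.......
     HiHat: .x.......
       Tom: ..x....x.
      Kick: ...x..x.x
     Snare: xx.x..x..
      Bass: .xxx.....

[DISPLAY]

       ┃ MusicSequencer               ┃               
       ┠──────────────────────────────┨               
       ┃      ▼12345678               ┃               
       ┃  Clap·█·······               ┃               
       ┃ HiHat·█·······               ┃               
       ┃   Tom··█····█·               ┃━━━━━━━━┓      
       ┃  Kick···█··█·█               ┃        ┃      
       ┃ Snare██·█··█··               ┃────────┨      
       ┗━━━━━━━━━━━━━━━━━━━━━━━━━━━━━━┛        ┃      
                ┃█ □ ◎ ◎█                      ┃      
                ┃█ □    █                      ┃      
                ┃█  █ █◎█                      ┃      
                ┃█   □ @█                      ┃      
                ┃█      █                      ┃      
                ┃████████                      ┃      


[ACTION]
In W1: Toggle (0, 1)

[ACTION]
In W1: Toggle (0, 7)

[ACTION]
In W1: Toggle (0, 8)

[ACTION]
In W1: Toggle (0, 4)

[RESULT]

       ┃ MusicSequencer               ┃               
       ┠──────────────────────────────┨               
       ┃      ▼12345678               ┃               
       ┃  Clap····█··██               ┃               
       ┃ HiHat·█·······               ┃               
       ┃   Tom··█····█·               ┃━━━━━━━━┓      
       ┃  Kick···█··█·█               ┃        ┃      
       ┃ Snare██·█··█··               ┃────────┨      
       ┗━━━━━━━━━━━━━━━━━━━━━━━━━━━━━━┛        ┃      
                ┃█ □ ◎ ◎█                      ┃      
                ┃█ □    █                      ┃      
                ┃█  █ █◎█                      ┃      
                ┃█   □ @█                      ┃      
                ┃█      █                      ┃      
                ┃████████                      ┃      


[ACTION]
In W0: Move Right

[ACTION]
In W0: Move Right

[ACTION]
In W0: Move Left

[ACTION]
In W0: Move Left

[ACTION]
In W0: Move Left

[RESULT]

       ┃ MusicSequencer               ┃               
       ┠──────────────────────────────┨               
       ┃      ▼12345678               ┃               
       ┃  Clap····█··██               ┃               
       ┃ HiHat·█·······               ┃               
       ┃   Tom··█····█·               ┃━━━━━━━━┓      
       ┃  Kick···█··█·█               ┃        ┃      
       ┃ Snare██·█··█··               ┃────────┨      
       ┗━━━━━━━━━━━━━━━━━━━━━━━━━━━━━━┛        ┃      
                ┃█ □ ◎ ◎█                      ┃      
                ┃█ □    █                      ┃      
                ┃█  █ █◎█                      ┃      
                ┃█ □@   █                      ┃      
                ┃█      █                      ┃      
                ┃████████                      ┃      


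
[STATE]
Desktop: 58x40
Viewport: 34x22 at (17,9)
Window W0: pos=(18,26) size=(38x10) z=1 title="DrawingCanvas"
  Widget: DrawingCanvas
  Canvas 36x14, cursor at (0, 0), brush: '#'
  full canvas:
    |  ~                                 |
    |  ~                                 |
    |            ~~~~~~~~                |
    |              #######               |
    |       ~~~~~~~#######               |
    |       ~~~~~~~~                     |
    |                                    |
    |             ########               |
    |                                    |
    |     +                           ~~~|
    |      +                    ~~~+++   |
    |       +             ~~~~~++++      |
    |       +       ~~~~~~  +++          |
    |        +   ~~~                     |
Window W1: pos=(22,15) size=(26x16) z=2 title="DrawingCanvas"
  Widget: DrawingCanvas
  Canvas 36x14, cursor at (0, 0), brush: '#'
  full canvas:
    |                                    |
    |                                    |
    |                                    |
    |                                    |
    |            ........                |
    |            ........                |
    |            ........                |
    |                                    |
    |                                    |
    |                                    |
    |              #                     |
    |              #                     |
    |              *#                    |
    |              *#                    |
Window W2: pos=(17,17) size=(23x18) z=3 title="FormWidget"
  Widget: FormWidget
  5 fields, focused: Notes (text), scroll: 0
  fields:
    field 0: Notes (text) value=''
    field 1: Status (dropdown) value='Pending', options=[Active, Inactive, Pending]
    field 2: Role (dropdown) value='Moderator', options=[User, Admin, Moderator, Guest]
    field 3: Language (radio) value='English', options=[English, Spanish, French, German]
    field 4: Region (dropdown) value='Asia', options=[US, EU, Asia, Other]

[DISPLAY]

                                  
                                  
                                  
                                  
                                  
                                  
     ┏━━━━━━━━━━━━━━━━━━━━━━━━┓   
     ┃ DrawingCanvas          ┃   
┏━━━━━━━━━━━━━━━━━━━━━┓───────┨   
┃ FormWidget          ┃       ┃   
┠─────────────────────┨       ┃   
┃> Notes:      [     ]┃       ┃   
┃  Status:     [Pend▼]┃       ┃   
┃  Role:       [Mode▼]┃...    ┃   
┃  Language:   (●) Eng┃...    ┃   
┃  Region:     [Asia▼]┃...    ┃   
┃                     ┃       ┃   
┃                     ┃       ┃━━━
┃                     ┃       ┃   
┃                     ┃       ┃───
┃                     ┃       ┃   
┃                     ┃━━━━━━━┛   


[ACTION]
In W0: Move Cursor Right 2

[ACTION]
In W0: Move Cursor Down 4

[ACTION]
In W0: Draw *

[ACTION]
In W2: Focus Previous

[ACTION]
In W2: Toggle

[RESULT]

                                  
                                  
                                  
                                  
                                  
                                  
     ┏━━━━━━━━━━━━━━━━━━━━━━━━┓   
     ┃ DrawingCanvas          ┃   
┏━━━━━━━━━━━━━━━━━━━━━┓───────┨   
┃ FormWidget          ┃       ┃   
┠─────────────────────┨       ┃   
┃  Notes:      [     ]┃       ┃   
┃  Status:     [Pend▼]┃       ┃   
┃  Role:       [Mode▼]┃...    ┃   
┃  Language:   (●) Eng┃...    ┃   
┃> Region:     [Asia▼]┃...    ┃   
┃                     ┃       ┃   
┃                     ┃       ┃━━━
┃                     ┃       ┃   
┃                     ┃       ┃───
┃                     ┃       ┃   
┃                     ┃━━━━━━━┛   


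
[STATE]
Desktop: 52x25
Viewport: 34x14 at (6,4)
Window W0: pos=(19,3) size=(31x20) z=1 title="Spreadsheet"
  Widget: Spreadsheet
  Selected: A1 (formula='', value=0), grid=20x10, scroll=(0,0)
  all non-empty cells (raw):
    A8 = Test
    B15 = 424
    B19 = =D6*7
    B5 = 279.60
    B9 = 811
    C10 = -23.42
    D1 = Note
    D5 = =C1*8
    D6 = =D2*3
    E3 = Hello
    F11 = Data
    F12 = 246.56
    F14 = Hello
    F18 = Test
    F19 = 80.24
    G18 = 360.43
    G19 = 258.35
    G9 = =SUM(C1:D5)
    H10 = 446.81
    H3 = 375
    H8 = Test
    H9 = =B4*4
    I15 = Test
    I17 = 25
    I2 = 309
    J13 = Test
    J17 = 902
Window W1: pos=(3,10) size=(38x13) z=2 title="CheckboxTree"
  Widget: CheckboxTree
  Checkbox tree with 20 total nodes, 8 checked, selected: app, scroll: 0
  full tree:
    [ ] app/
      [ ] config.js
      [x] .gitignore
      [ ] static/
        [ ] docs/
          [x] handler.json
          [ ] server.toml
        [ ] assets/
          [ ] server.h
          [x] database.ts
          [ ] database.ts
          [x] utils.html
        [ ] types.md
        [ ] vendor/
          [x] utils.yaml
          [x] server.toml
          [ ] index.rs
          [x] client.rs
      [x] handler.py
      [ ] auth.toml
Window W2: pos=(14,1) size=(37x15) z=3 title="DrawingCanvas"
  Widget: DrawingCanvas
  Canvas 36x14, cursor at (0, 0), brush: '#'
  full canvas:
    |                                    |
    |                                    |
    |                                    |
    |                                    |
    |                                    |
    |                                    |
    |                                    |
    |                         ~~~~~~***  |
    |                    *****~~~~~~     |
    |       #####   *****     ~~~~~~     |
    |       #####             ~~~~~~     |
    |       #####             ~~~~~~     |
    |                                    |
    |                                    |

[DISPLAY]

        ┃+                        
        ┃                         
        ┃                         
        ┃                         
        ┃                         
        ┃                         
━━━━━━━━┃                         
heckboxT┃                         
────────┃                    *****
-] app/ ┃       #####   *****     
 [ ] con┃       #####             
 [x] .gi┗━━━━━━━━━━━━━━━━━━━━━━━━━
 [-] static/                      
   [-] docs/                      


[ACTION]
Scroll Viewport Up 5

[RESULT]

                                  
        ┏━━━━━━━━━━━━━━━━━━━━━━━━━
        ┃ DrawingCanvas           
        ┠─────────────────────────
        ┃+                        
        ┃                         
        ┃                         
        ┃                         
        ┃                         
        ┃                         
━━━━━━━━┃                         
heckboxT┃                         
────────┃                    *****
-] app/ ┃       #####   *****     


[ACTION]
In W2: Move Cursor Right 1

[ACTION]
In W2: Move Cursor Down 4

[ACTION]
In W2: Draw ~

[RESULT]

                                  
        ┏━━━━━━━━━━━━━━━━━━━━━━━━━
        ┃ DrawingCanvas           
        ┠─────────────────────────
        ┃                         
        ┃                         
        ┃                         
        ┃                         
        ┃ ~                       
        ┃                         
━━━━━━━━┃                         
heckboxT┃                         
────────┃                    *****
-] app/ ┃       #####   *****     


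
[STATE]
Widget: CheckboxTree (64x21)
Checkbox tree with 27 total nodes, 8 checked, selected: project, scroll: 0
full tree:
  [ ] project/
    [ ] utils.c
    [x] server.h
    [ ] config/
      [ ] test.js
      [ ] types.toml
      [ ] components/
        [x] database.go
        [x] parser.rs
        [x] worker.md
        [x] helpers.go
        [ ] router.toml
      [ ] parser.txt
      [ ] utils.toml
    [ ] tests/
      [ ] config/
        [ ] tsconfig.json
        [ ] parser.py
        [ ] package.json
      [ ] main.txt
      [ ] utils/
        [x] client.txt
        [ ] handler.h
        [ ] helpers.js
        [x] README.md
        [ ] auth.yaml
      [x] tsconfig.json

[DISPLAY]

>[-] project/                                                   
   [ ] utils.c                                                  
   [x] server.h                                                 
   [-] config/                                                  
     [ ] test.js                                                
     [ ] types.toml                                             
     [-] components/                                            
       [x] database.go                                          
       [x] parser.rs                                            
       [x] worker.md                                            
       [x] helpers.go                                           
       [ ] router.toml                                          
     [ ] parser.txt                                             
     [ ] utils.toml                                             
   [-] tests/                                                   
     [ ] config/                                                
       [ ] tsconfig.json                                        
       [ ] parser.py                                            
       [ ] package.json                                         
     [ ] main.txt                                               
     [-] utils/                                                 


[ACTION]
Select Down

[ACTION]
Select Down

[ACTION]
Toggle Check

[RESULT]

 [-] project/                                                   
   [ ] utils.c                                                  
>  [ ] server.h                                                 
   [-] config/                                                  
     [ ] test.js                                                
     [ ] types.toml                                             
     [-] components/                                            
       [x] database.go                                          
       [x] parser.rs                                            
       [x] worker.md                                            
       [x] helpers.go                                           
       [ ] router.toml                                          
     [ ] parser.txt                                             
     [ ] utils.toml                                             
   [-] tests/                                                   
     [ ] config/                                                
       [ ] tsconfig.json                                        
       [ ] parser.py                                            
       [ ] package.json                                         
     [ ] main.txt                                               
     [-] utils/                                                 


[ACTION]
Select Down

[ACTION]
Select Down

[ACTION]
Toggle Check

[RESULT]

 [-] project/                                                   
   [ ] utils.c                                                  
   [ ] server.h                                                 
   [-] config/                                                  
>    [x] test.js                                                
     [ ] types.toml                                             
     [-] components/                                            
       [x] database.go                                          
       [x] parser.rs                                            
       [x] worker.md                                            
       [x] helpers.go                                           
       [ ] router.toml                                          
     [ ] parser.txt                                             
     [ ] utils.toml                                             
   [-] tests/                                                   
     [ ] config/                                                
       [ ] tsconfig.json                                        
       [ ] parser.py                                            
       [ ] package.json                                         
     [ ] main.txt                                               
     [-] utils/                                                 
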